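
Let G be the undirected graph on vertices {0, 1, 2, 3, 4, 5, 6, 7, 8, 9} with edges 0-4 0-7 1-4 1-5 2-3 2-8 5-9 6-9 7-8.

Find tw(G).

A width-1 tree decomposition is:
Bags: B1 = {2, 3}  B2 = {2, 8}  B3 = {7, 8}  B4 = {0, 7}  B5 = {0, 4}  B6 = {1, 4}  B7 = {1, 5}  B8 = {5, 9}  B9 = {6, 9}
Tree: B1–B2, B2–B3, B3–B4, B4–B5, B5–B6, B6–B7, B7–B8, B8–B9
Every bag has size at most 2, so the width is 2 − 1 = 1 and tw(G) ≤ 1. Since G has at least one edge (e.g. 3–2), it is not an edgeless graph, so tw(G) ≥ 1. The upper and lower bounds meet at 1, so that is the treewidth.

1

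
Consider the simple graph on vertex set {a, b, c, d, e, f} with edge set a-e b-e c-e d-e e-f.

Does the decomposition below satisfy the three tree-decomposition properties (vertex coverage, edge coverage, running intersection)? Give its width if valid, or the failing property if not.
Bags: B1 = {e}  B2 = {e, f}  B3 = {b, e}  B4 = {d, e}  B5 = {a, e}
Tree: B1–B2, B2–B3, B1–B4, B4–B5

A tree decomposition must satisfy three properties: every vertex lies in some bag; for every edge, both endpoints lie together in some bag; and for every vertex, the bags containing it form a connected subtree. Here vertex c appears in no bag, so the decomposition is invalid.

No — vertex c appears in no bag.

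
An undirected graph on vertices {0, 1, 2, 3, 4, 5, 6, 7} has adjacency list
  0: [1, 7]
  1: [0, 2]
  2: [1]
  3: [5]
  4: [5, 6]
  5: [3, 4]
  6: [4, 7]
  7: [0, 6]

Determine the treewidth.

A width-1 tree decomposition is:
Bags: B1 = {3, 5}  B2 = {4, 5}  B3 = {4, 6}  B4 = {6, 7}  B5 = {0, 7}  B6 = {0, 1}  B7 = {1, 2}
Tree: B1–B2, B2–B3, B3–B4, B4–B5, B5–B6, B6–B7
Every bag has size at most 2, so the width is 2 − 1 = 1 and tw(G) ≤ 1. G has an edge, so its treewidth is at least 1. Therefore the treewidth is 1.

1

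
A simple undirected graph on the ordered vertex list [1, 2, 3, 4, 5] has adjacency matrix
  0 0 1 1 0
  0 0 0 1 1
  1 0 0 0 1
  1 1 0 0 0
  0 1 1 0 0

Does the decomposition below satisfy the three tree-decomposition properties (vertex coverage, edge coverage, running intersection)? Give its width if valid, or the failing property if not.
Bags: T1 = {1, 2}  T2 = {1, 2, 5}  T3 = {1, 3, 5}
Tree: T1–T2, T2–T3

No — vertex 4 appears in no bag.

A tree decomposition must satisfy three properties: every vertex lies in some bag; for every edge, both endpoints lie together in some bag; and for every vertex, the bags containing it form a connected subtree. Here vertex 4 appears in no bag, so the decomposition is invalid.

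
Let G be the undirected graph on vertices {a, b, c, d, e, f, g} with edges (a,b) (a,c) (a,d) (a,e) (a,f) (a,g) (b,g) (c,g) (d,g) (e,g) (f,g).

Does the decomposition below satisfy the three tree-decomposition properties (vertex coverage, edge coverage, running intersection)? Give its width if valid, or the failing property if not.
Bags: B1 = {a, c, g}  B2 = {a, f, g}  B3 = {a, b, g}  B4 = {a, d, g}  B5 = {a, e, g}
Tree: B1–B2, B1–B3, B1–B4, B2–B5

Yes; width 2.

Checking the three conditions: (i) the bags cover all of {a, b, c, d, e, f, g}; (ii) for each edge, some bag contains both endpoints; (iii) the bags containing any fixed vertex form a subtree. All hold, so the decomposition is valid with width 3 − 1 = 2.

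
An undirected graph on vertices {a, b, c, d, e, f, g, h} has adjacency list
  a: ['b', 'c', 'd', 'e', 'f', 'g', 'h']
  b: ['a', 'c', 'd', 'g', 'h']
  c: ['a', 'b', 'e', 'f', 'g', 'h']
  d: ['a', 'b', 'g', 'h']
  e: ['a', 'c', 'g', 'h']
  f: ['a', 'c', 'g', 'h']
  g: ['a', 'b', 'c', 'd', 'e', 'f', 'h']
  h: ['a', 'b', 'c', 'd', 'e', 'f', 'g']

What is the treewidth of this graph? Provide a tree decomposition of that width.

The largest bag has 5 vertices, giving width 4; this decomposition certifies tw(G) ≤ 4. Conversely, {a, b, d, g, h} is a clique of size 5, and the vertices of any clique must share a bag in every tree decomposition; so some bag has ≥ 5 vertices and tw(G) ≥ 4. Therefore the treewidth is 4.

Treewidth 4.
Bags: B1 = {a, b, c, g, h}  B2 = {a, c, f, g, h}  B3 = {a, c, e, g, h}  B4 = {a, b, d, g, h}
Tree: B1–B2, B1–B3, B1–B4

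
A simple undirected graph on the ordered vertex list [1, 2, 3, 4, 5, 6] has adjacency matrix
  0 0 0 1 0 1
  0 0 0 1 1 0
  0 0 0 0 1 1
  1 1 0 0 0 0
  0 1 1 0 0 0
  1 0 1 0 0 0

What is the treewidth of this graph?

2

A width-2 tree decomposition is:
Bags: B1 = {1, 4, 6}  B2 = {3, 4, 6}  B3 = {3, 4, 5}  B4 = {2, 4, 5}
Tree: B1–B2, B2–B3, B3–B4
The largest bag has 3 vertices, giving width 2; this decomposition certifies tw(G) ≤ 2. For the lower bound, G contains the cycle 4–1–6–3–5–2–4, so G is not a forest; only forests have treewidth ≤ 1, hence tw(G) ≥ 2. Combining the bounds, tw(G) = 2.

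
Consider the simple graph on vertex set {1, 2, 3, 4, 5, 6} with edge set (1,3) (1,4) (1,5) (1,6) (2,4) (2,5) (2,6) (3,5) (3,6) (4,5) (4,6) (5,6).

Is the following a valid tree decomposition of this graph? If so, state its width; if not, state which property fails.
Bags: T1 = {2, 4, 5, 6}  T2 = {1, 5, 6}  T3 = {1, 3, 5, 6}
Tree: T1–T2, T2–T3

A tree decomposition must satisfy three properties: every vertex lies in some bag; for every edge, both endpoints lie together in some bag; and for every vertex, the bags containing it form a connected subtree. Here edge (4,1) lies in no bag, so the decomposition is invalid.

No — edge (4,1) lies in no bag.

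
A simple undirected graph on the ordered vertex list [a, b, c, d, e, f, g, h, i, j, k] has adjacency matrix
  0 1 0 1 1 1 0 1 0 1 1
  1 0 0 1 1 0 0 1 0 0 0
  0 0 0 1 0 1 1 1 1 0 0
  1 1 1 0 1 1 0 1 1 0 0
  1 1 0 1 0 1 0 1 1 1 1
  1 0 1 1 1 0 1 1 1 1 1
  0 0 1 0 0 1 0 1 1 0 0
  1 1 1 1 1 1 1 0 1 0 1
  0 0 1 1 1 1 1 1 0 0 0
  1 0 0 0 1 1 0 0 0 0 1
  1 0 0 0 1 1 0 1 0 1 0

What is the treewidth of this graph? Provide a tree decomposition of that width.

Treewidth 4.
One such decomposition:
Bags: B1 = {c, d, f, h, i}  B2 = {d, e, f, h, i}  B3 = {a, d, e, f, h}  B4 = {a, e, f, h, k}  B5 = {a, b, d, e, h}  B6 = {a, e, f, j, k}  B7 = {c, f, g, h, i}
Tree: B1–B2, B2–B3, B3–B4, B3–B5, B4–B6, B1–B7

Each bag holds 5 vertices, so the decomposition has width 4, which upper-bounds the treewidth. Conversely, {a, e, f, j, k} is a clique of size 5, and the vertices of any clique must share a bag in every tree decomposition; so some bag has ≥ 5 vertices and tw(G) ≥ 4. The upper and lower bounds meet at 4, so that is the treewidth.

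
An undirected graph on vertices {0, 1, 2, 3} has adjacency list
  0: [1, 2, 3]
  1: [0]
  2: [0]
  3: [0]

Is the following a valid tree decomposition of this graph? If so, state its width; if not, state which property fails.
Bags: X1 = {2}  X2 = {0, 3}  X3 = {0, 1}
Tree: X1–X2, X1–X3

A tree decomposition must satisfy three properties: every vertex lies in some bag; for every edge, both endpoints lie together in some bag; and for every vertex, the bags containing it form a connected subtree. Here edge (0,2) lies in no bag, so the decomposition is invalid.

No — edge (0,2) lies in no bag.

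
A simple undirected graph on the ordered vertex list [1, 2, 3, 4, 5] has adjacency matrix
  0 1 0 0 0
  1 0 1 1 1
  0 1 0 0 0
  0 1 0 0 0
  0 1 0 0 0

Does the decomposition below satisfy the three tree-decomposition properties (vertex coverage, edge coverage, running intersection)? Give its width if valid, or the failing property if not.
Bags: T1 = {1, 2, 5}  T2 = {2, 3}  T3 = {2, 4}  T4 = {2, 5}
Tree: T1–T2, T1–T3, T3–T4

No — bags containing vertex 5 are not connected in the tree.

A tree decomposition must satisfy three properties: every vertex lies in some bag; for every edge, both endpoints lie together in some bag; and for every vertex, the bags containing it form a connected subtree. Here bags containing vertex 5 are not connected in the tree, so the decomposition is invalid.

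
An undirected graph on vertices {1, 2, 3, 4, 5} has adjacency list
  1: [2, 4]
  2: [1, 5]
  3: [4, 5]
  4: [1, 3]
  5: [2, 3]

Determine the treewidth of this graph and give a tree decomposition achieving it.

Every bag has size at most 3, so the width is 3 − 1 = 2 and tw(G) ≤ 2. For the lower bound, G contains the cycle 4–3–5–2–1–4, so G is not a forest; only forests have treewidth ≤ 1, hence tw(G) ≥ 2. Hence tw(G) = 2 exactly.

Treewidth 2.
One such decomposition:
Bags: B1 = {3, 4, 5}  B2 = {2, 4, 5}  B3 = {1, 2, 4}
Tree: B1–B2, B2–B3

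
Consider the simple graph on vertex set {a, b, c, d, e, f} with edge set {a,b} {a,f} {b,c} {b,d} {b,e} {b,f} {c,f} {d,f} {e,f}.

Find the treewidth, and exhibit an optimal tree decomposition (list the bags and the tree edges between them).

Each bag holds 3 vertices, so the decomposition has width 2, which upper-bounds the treewidth. On the other hand G contains the 3-clique {b, d, f}. A clique must lie in a single bag of any decomposition, so no decomposition can have width below 2. The upper and lower bounds meet at 2, so that is the treewidth.

Treewidth 2.
Bags: B1 = {a, b, f}  B2 = {b, d, f}  B3 = {b, c, f}  B4 = {b, e, f}
Tree: B1–B2, B1–B3, B1–B4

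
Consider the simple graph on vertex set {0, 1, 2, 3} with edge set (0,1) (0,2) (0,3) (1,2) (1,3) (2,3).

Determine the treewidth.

A width-3 tree decomposition is:
Bags: B1 = {0, 1, 2, 3}
Tree: (single bag)
With just one bag of size 4, the width is 4 − 1 = 3, so tw(G) ≤ 3. Conversely, {0, 1, 2, 3} is a clique of size 4, and the vertices of any clique must share a bag in every tree decomposition; so some bag has ≥ 4 vertices and tw(G) ≥ 3. Hence tw(G) = 3 exactly.

3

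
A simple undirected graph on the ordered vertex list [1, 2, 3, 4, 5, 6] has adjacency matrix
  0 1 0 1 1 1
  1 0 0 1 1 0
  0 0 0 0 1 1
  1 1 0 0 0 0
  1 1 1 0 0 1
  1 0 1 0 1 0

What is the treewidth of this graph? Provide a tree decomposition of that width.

Each bag holds 3 vertices, so the decomposition has width 2, which upper-bounds the treewidth. Conversely, {1, 2, 4} is a clique of size 3, and the vertices of any clique must share a bag in every tree decomposition; so some bag has ≥ 3 vertices and tw(G) ≥ 2. Hence tw(G) = 2 exactly.

Treewidth 2.
One optimal decomposition is:
Bags: B1 = {1, 2, 5}  B2 = {1, 5, 6}  B3 = {1, 2, 4}  B4 = {3, 5, 6}
Tree: B1–B2, B1–B3, B2–B4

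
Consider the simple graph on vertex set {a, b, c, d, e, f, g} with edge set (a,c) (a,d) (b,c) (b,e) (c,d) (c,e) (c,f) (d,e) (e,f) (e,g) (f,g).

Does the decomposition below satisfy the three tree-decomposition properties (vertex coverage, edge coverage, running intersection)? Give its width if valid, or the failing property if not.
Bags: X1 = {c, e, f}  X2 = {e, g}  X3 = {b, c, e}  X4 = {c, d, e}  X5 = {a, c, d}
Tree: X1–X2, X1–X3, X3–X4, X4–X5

No — edge (f,g) lies in no bag.

A tree decomposition must satisfy three properties: every vertex lies in some bag; for every edge, both endpoints lie together in some bag; and for every vertex, the bags containing it form a connected subtree. Here edge (f,g) lies in no bag, so the decomposition is invalid.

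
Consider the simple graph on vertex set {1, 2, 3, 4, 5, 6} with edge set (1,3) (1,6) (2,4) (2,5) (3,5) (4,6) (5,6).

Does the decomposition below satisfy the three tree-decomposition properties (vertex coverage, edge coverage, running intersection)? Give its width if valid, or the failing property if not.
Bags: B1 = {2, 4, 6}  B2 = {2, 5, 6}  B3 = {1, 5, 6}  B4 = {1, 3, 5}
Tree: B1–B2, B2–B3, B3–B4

Every vertex of G appears in some bag (union = {1, 2, 3, 4, 5, 6}); every edge is covered by a bag; and for each vertex v the set of bags containing v is connected in the bag tree. The decomposition is therefore valid. The largest bag has 3 vertices, so the width is 2.

Yes; width 2.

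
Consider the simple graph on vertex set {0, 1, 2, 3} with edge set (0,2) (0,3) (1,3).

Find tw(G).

A width-1 tree decomposition is:
Bags: B1 = {0, 3}  B2 = {0, 2}  B3 = {1, 3}
Tree: B1–B2, B1–B3
Every bag has size at most 2, so the width is 2 − 1 = 1 and tw(G) ≤ 1. G has an edge, so its treewidth is at least 1. Hence tw(G) = 1 exactly.

1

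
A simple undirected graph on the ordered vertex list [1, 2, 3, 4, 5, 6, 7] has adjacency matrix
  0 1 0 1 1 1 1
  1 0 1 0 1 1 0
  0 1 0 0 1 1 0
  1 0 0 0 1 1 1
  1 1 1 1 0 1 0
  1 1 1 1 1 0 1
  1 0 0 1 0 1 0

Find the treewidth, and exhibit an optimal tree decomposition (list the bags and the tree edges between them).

The largest bag has 4 vertices, giving width 3; this decomposition certifies tw(G) ≤ 3. Conversely, {1, 2, 5, 6} is a clique of size 4, and the vertices of any clique must share a bag in every tree decomposition; so some bag has ≥ 4 vertices and tw(G) ≥ 3. The upper and lower bounds meet at 3, so that is the treewidth.

Treewidth 3.
One optimal decomposition is:
Bags: B1 = {1, 2, 5, 6}  B2 = {1, 4, 5, 6}  B3 = {1, 4, 6, 7}  B4 = {2, 3, 5, 6}
Tree: B1–B2, B2–B3, B1–B4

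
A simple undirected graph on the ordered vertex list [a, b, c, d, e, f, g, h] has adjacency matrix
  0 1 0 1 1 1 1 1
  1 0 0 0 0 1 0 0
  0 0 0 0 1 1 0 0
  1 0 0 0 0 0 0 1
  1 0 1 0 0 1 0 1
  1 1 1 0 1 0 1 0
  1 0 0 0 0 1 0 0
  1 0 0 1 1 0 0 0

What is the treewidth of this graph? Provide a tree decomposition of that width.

Treewidth 2.
One optimal decomposition is:
Bags: B1 = {a, e, h}  B2 = {a, e, f}  B3 = {c, e, f}  B4 = {a, f, g}  B5 = {a, b, f}  B6 = {a, d, h}
Tree: B1–B2, B2–B3, B2–B4, B4–B5, B1–B6

The largest bag has 3 vertices, giving width 2; this decomposition certifies tw(G) ≤ 2. On the other hand G contains the 3-clique {c, e, f}. A clique must lie in a single bag of any decomposition, so no decomposition can have width below 2. Hence tw(G) = 2 exactly.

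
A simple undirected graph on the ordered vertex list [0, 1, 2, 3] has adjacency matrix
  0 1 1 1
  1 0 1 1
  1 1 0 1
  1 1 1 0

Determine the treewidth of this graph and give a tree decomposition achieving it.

Treewidth 3.
One optimal decomposition is:
Bags: B1 = {0, 1, 2, 3}
Tree: (single bag)

A single bag containing all 4 vertices is trivially a valid decomposition of width 3. Conversely, {0, 1, 2, 3} is a clique of size 4, and the vertices of any clique must share a bag in every tree decomposition; so some bag has ≥ 4 vertices and tw(G) ≥ 3. The upper and lower bounds meet at 3, so that is the treewidth.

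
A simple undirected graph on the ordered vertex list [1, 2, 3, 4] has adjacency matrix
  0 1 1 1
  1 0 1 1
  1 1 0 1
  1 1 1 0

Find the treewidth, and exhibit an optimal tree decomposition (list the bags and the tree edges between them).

Treewidth 3.
One optimal decomposition is:
Bags: B1 = {1, 2, 3, 4}
Tree: (single bag)

A single bag containing all 4 vertices is trivially a valid decomposition of width 3. On the other hand G contains the 4-clique {1, 2, 3, 4}. A clique must lie in a single bag of any decomposition, so no decomposition can have width below 3. Hence tw(G) = 3 exactly.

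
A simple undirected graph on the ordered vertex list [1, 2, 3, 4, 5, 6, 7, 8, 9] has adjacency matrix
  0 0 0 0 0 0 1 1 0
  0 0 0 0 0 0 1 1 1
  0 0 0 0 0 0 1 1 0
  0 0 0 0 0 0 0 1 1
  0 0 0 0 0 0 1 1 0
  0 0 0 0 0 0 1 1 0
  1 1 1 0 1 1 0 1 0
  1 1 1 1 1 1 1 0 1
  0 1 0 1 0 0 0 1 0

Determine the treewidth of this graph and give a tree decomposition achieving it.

Treewidth 2.
One such decomposition:
Bags: B1 = {1, 7, 8}  B2 = {2, 7, 8}  B3 = {2, 8, 9}  B4 = {5, 7, 8}  B5 = {4, 8, 9}  B6 = {6, 7, 8}  B7 = {3, 7, 8}
Tree: B1–B2, B2–B3, B1–B4, B3–B5, B4–B6, B1–B7

The largest bag has 3 vertices, giving width 2; this decomposition certifies tw(G) ≤ 2. Conversely, {2, 8, 9} is a clique of size 3, and the vertices of any clique must share a bag in every tree decomposition; so some bag has ≥ 3 vertices and tw(G) ≥ 2. Hence tw(G) = 2 exactly.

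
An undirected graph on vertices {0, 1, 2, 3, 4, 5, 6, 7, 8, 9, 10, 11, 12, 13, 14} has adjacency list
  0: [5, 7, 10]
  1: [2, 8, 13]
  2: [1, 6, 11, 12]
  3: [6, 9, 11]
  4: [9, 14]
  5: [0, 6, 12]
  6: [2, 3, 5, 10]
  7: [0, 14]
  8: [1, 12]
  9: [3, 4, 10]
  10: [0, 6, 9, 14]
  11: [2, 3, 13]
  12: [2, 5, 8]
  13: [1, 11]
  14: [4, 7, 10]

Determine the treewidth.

A width-3 tree decomposition is:
Bags: B1 = {1, 8, 11, 13}  B2 = {1, 2, 8, 11}  B3 = {2, 8, 11, 12}  B4 = {2, 3, 11, 12}  B5 = {2, 3, 6, 12}  B6 = {3, 5, 6, 12}  B7 = {3, 5, 6, 9}  B8 = {5, 6, 9, 10}  B9 = {0, 5, 9, 10}  B10 = {0, 4, 9, 10}  B11 = {0, 4, 10, 14}  B12 = {0, 4, 7, 14}
Tree: B1–B2, B2–B3, B3–B4, B4–B5, B5–B6, B6–B7, B7–B8, B8–B9, B9–B10, B10–B11, B11–B12
Every bag has size at most 4, so the width is 4 − 1 = 3 and tw(G) ≤ 3. For the lower bound: the 4 vertex sets {1,8,13}, {11}, {2}, {3,5,6,12} are disjoint, each induces a connected subgraph, and every pair is joined by at least one edge of G. Contracting each set to a single vertex therefore yields K_{4} as a minor, and since treewidth is minor-monotone, tw(G) ≥ tw(K_{4}) = 3. The upper and lower bounds meet at 3, so that is the treewidth.

3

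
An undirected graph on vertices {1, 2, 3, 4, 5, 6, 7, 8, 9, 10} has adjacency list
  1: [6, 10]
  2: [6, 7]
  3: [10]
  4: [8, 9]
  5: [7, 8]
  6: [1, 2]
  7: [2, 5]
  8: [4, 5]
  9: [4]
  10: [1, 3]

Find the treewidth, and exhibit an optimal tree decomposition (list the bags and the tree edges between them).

Treewidth 1.
One optimal decomposition is:
Bags: B1 = {4, 9}  B2 = {4, 8}  B3 = {5, 8}  B4 = {5, 7}  B5 = {2, 7}  B6 = {2, 6}  B7 = {1, 6}  B8 = {1, 10}  B9 = {3, 10}
Tree: B1–B2, B2–B3, B3–B4, B4–B5, B5–B6, B6–B7, B7–B8, B8–B9

Every bag has size at most 2, so the width is 2 − 1 = 1 and tw(G) ≤ 1. G has an edge, so its treewidth is at least 1. The upper and lower bounds meet at 1, so that is the treewidth.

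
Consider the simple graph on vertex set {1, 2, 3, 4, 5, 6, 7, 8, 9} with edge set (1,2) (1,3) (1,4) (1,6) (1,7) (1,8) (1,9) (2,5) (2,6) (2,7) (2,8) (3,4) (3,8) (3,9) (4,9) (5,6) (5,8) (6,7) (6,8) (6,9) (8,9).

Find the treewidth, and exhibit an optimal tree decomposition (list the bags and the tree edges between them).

Each bag holds 4 vertices, so the decomposition has width 3, which upper-bounds the treewidth. On the other hand G contains the 4-clique {1, 3, 8, 9}. A clique must lie in a single bag of any decomposition, so no decomposition can have width below 3. The upper and lower bounds meet at 3, so that is the treewidth.

Treewidth 3.
One optimal decomposition is:
Bags: B1 = {1, 3, 8, 9}  B2 = {1, 6, 8, 9}  B3 = {1, 3, 4, 9}  B4 = {1, 2, 6, 8}  B5 = {2, 5, 6, 8}  B6 = {1, 2, 6, 7}
Tree: B1–B2, B1–B3, B2–B4, B4–B5, B4–B6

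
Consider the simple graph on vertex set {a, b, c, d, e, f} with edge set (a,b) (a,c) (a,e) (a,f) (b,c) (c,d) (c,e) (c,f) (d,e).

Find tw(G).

A width-2 tree decomposition is:
Bags: B1 = {a, c, e}  B2 = {a, b, c}  B3 = {a, c, f}  B4 = {c, d, e}
Tree: B1–B2, B2–B3, B1–B4
The largest bag has 3 vertices, giving width 2; this decomposition certifies tw(G) ≤ 2. On the other hand G contains the 3-clique {c, d, e}. A clique must lie in a single bag of any decomposition, so no decomposition can have width below 2. Combining the bounds, tw(G) = 2.

2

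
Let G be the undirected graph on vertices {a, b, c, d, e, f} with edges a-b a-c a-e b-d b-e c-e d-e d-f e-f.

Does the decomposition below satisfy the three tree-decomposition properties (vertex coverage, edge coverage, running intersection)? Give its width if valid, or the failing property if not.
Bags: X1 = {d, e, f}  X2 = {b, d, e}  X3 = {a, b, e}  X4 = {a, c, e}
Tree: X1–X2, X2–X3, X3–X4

Yes; width 2.

Vertex coverage: the bags together contain {a, b, c, d, e, f}, the full vertex set. Edge coverage: each edge of G has both endpoints in at least one bag. Running intersection: for every vertex, the bags containing it form a connected subtree. All three properties hold, so this is a valid tree decomposition of width max|bag| − 1 = 2, and hence tw(G) ≤ 2.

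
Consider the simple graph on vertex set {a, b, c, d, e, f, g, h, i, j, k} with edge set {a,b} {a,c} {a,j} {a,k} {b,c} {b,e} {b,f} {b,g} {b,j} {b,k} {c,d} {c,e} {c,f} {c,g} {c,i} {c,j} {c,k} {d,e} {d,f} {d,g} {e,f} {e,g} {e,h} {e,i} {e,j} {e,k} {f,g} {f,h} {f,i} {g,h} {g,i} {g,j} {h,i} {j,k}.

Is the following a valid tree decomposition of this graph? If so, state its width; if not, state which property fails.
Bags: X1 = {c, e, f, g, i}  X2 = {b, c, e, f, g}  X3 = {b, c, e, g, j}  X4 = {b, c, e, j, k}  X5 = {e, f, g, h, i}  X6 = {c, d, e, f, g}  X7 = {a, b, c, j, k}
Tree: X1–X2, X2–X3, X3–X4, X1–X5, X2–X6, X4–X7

Every vertex of G appears in some bag (union = {a, b, c, d, e, f, g, h, i, j, k}); every edge is covered by a bag; and for each vertex v the set of bags containing v is connected in the bag tree. The decomposition is therefore valid. The largest bag has 5 vertices, so the width is 4.

Yes; width 4.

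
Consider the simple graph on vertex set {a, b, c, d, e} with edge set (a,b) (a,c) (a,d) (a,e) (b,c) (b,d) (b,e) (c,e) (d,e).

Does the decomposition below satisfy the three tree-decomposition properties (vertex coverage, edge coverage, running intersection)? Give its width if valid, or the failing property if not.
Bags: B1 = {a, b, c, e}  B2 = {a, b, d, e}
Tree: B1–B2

Yes; width 3.

Vertex coverage: the bags together contain {a, b, c, d, e}, the full vertex set. Edge coverage: each edge of G has both endpoints in at least one bag. Running intersection: for every vertex, the bags containing it form a connected subtree. All three properties hold, so this is a valid tree decomposition of width max|bag| − 1 = 3, and hence tw(G) ≤ 3.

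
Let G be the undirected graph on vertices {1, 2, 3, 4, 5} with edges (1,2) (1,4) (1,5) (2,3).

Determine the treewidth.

A width-1 tree decomposition is:
Bags: B1 = {1, 5}  B2 = {1, 4}  B3 = {1, 2}  B4 = {2, 3}
Tree: B1–B2, B1–B3, B3–B4
Every bag has size at most 2, so the width is 2 − 1 = 1 and tw(G) ≤ 1. Any graph with an edge has treewidth ≥ 1, and G has the edge 1–5. Hence tw(G) = 1 exactly.

1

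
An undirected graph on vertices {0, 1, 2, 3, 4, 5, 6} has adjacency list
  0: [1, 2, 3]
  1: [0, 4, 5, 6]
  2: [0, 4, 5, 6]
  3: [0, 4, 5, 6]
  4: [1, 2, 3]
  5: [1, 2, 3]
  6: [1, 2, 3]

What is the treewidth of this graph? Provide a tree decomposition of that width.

Treewidth 3.
One such decomposition:
Bags: B1 = {1, 2, 3, 4}  B2 = {1, 2, 3, 6}  B3 = {0, 1, 2, 3}  B4 = {1, 2, 3, 5}
Tree: B1–B2, B2–B3, B3–B4

Every bag has size at most 4, so the width is 4 − 1 = 3 and tw(G) ≤ 3. For the lower bound: the 4 vertex sets {2,4}, {1,6}, {3}, {0} are disjoint, each induces a connected subgraph, and every pair is joined by at least one edge of G. Contracting each set to a single vertex therefore yields K_{4} as a minor, and since treewidth is minor-monotone, tw(G) ≥ tw(K_{4}) = 3. Combining the bounds, tw(G) = 3.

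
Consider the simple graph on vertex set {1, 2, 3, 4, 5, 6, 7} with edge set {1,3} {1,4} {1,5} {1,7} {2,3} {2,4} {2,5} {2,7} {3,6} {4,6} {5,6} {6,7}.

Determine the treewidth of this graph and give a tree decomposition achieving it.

Treewidth 3.
Bags: B1 = {1, 2, 4, 6}  B2 = {1, 2, 3, 6}  B3 = {1, 2, 5, 6}  B4 = {1, 2, 6, 7}
Tree: B1–B2, B2–B3, B3–B4

Every bag has size at most 4, so the width is 4 − 1 = 3 and tw(G) ≤ 3. For the lower bound: the 4 vertex sets {1,4}, {3,6}, {2}, {5} are disjoint, each induces a connected subgraph, and every pair is joined by at least one edge of G. Contracting each set to a single vertex therefore yields K_{4} as a minor, and since treewidth is minor-monotone, tw(G) ≥ tw(K_{4}) = 3. Hence tw(G) = 3 exactly.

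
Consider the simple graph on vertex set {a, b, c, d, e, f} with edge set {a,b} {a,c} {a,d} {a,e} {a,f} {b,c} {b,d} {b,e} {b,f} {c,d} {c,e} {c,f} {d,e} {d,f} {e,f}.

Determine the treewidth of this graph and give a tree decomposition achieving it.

Treewidth 5.
One such decomposition:
Bags: B1 = {a, b, c, d, e, f}
Tree: (single bag)

A single bag containing all 6 vertices is trivially a valid decomposition of width 5. On the other hand G contains the 6-clique {a, b, c, d, e, f}. A clique must lie in a single bag of any decomposition, so no decomposition can have width below 5. Hence tw(G) = 5 exactly.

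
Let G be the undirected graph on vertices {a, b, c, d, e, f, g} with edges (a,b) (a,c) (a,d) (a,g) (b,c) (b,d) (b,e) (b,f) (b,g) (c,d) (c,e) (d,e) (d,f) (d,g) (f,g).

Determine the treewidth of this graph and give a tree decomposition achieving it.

Every bag has size at most 4, so the width is 4 − 1 = 3 and tw(G) ≤ 3. Conversely, {b, d, f, g} is a clique of size 4, and the vertices of any clique must share a bag in every tree decomposition; so some bag has ≥ 4 vertices and tw(G) ≥ 3. The upper and lower bounds meet at 3, so that is the treewidth.

Treewidth 3.
One optimal decomposition is:
Bags: B1 = {a, b, d, g}  B2 = {a, b, c, d}  B3 = {b, c, d, e}  B4 = {b, d, f, g}
Tree: B1–B2, B2–B3, B1–B4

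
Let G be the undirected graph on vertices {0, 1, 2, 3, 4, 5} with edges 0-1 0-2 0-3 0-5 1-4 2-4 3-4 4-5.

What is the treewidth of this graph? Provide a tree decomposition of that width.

Treewidth 2.
One such decomposition:
Bags: B1 = {0, 2, 4}  B2 = {0, 4, 5}  B3 = {0, 1, 4}  B4 = {0, 3, 4}
Tree: B1–B2, B2–B3, B3–B4

Each bag holds 3 vertices, so the decomposition has width 2, which upper-bounds the treewidth. The edges 0–2–4–5–0 form a cycle, so G is not a tree and its treewidth is at least 2. Therefore the treewidth is 2.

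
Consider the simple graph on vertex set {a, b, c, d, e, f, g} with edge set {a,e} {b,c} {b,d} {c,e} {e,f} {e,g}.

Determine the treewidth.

A width-1 tree decomposition is:
Bags: B1 = {c, e}  B2 = {e, g}  B3 = {a, e}  B4 = {b, c}  B5 = {b, d}  B6 = {e, f}
Tree: B1–B2, B2–B3, B1–B4, B4–B5, B3–B6
The largest bag has 2 vertices, giving width 1; this decomposition certifies tw(G) ≤ 1. G has an edge, so its treewidth is at least 1. The upper and lower bounds meet at 1, so that is the treewidth.

1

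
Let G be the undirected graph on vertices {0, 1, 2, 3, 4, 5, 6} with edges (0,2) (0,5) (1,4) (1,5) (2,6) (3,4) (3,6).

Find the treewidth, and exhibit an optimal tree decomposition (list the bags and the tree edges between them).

Each bag holds 3 vertices, so the decomposition has width 2, which upper-bounds the treewidth. The edges 4–3–6–2–0–5–1–4 form a cycle, so G is not a tree and its treewidth is at least 2. Therefore the treewidth is 2.

Treewidth 2.
One optimal decomposition is:
Bags: B1 = {3, 4, 6}  B2 = {2, 4, 6}  B3 = {0, 2, 4}  B4 = {0, 4, 5}  B5 = {1, 4, 5}
Tree: B1–B2, B2–B3, B3–B4, B4–B5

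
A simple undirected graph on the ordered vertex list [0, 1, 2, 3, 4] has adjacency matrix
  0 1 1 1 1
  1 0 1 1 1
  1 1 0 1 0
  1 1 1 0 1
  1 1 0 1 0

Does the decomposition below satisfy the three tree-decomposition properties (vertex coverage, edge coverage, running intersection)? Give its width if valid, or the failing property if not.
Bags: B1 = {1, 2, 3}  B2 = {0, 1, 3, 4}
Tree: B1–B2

No — edge (0,2) lies in no bag.

A tree decomposition must satisfy three properties: every vertex lies in some bag; for every edge, both endpoints lie together in some bag; and for every vertex, the bags containing it form a connected subtree. Here edge (0,2) lies in no bag, so the decomposition is invalid.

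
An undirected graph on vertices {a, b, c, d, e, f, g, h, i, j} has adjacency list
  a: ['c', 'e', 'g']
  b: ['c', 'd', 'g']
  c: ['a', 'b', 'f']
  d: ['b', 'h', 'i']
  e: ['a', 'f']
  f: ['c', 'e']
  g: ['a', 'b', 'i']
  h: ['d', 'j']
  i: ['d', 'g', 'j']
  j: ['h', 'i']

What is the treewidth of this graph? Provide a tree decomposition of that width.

Treewidth 2.
One optimal decomposition is:
Bags: B1 = {d, h, j}  B2 = {d, i, j}  B3 = {b, d, i}  B4 = {b, g, i}  B5 = {b, c, g}  B6 = {a, c, g}  B7 = {a, c, f}  B8 = {a, e, f}
Tree: B1–B2, B2–B3, B3–B4, B4–B5, B5–B6, B6–B7, B7–B8

The largest bag has 3 vertices, giving width 2; this decomposition certifies tw(G) ≤ 2. For the lower bound, G contains the cycle h–j–i–d–h, so G is not a forest; only forests have treewidth ≤ 1, hence tw(G) ≥ 2. Therefore the treewidth is 2.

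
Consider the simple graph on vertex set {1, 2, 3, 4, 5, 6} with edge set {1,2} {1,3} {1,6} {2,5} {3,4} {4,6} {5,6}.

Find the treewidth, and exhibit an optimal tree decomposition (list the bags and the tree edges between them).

Treewidth 2.
Bags: B1 = {1, 2, 5}  B2 = {1, 5, 6}  B3 = {1, 3, 6}  B4 = {3, 4, 6}
Tree: B1–B2, B2–B3, B3–B4

Every bag has size at most 3, so the width is 3 − 1 = 2 and tw(G) ≤ 2. Since 2–5–6–1–2 is a cycle in G, G is not acyclic. Forests are exactly the graphs of treewidth ≤ 1, so tw(G) ≥ 2. The upper and lower bounds meet at 2, so that is the treewidth.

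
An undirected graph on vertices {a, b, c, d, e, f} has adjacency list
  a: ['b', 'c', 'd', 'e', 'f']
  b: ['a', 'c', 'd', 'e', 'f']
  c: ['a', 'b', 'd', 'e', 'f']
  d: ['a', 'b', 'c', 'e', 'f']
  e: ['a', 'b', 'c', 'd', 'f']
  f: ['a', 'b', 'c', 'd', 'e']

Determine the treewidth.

A width-5 tree decomposition is:
Bags: B1 = {a, b, c, d, e, f}
Tree: (single bag)
With just one bag of size 6, the width is 6 − 1 = 5, so tw(G) ≤ 5. On the other hand G contains the 6-clique {a, b, c, d, e, f}. A clique must lie in a single bag of any decomposition, so no decomposition can have width below 5. Hence tw(G) = 5 exactly.

5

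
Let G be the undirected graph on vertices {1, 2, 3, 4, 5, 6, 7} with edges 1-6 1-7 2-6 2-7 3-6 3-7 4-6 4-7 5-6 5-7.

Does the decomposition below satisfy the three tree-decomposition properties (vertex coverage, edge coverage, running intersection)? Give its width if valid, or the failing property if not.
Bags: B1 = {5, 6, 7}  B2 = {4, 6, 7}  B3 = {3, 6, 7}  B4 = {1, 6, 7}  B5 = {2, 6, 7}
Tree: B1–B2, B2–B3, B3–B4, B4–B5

Vertex coverage: the bags together contain {1, 2, 3, 4, 5, 6, 7}, the full vertex set. Edge coverage: each edge of G has both endpoints in at least one bag. Running intersection: for every vertex, the bags containing it form a connected subtree. All three properties hold, so this is a valid tree decomposition of width max|bag| − 1 = 2, and hence tw(G) ≤ 2.

Yes; width 2.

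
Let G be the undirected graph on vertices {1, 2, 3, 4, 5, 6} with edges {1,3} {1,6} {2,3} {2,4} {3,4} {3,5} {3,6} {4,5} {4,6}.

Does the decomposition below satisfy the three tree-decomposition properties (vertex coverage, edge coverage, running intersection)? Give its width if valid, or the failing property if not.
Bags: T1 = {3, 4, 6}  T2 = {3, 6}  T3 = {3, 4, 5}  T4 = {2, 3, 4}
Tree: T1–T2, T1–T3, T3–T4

No — vertex 1 appears in no bag.

A tree decomposition must satisfy three properties: every vertex lies in some bag; for every edge, both endpoints lie together in some bag; and for every vertex, the bags containing it form a connected subtree. Here vertex 1 appears in no bag, so the decomposition is invalid.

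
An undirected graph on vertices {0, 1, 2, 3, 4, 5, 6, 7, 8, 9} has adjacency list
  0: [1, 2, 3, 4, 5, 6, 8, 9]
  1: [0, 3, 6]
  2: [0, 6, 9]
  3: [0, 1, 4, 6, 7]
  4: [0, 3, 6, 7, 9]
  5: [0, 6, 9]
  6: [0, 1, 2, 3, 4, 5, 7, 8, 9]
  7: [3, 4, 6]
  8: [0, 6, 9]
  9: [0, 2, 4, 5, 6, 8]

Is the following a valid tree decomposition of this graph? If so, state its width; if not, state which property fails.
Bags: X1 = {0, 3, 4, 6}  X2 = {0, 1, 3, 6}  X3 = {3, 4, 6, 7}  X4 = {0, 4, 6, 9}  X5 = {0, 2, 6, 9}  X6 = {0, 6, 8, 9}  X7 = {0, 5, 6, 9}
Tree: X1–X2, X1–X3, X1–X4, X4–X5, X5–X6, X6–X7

Every vertex of G appears in some bag (union = {0, 1, 2, 3, 4, 5, 6, 7, 8, 9}); every edge is covered by a bag; and for each vertex v the set of bags containing v is connected in the bag tree. The decomposition is therefore valid. The largest bag has 4 vertices, so the width is 3.

Yes; width 3.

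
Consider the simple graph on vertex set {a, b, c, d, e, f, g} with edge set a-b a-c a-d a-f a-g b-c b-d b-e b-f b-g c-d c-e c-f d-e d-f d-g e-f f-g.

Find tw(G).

4

A width-4 tree decomposition is:
Bags: B1 = {b, c, d, e, f}  B2 = {a, b, c, d, f}  B3 = {a, b, d, f, g}
Tree: B1–B2, B2–B3
Every bag has size at most 5, so the width is 5 − 1 = 4 and tw(G) ≤ 4. For the lower bound, the 5 vertices {a, b, d, f, g} are pairwise adjacent, and any tree decomposition puts a clique entirely inside one bag — forcing width ≥ 4. Combining the bounds, tw(G) = 4.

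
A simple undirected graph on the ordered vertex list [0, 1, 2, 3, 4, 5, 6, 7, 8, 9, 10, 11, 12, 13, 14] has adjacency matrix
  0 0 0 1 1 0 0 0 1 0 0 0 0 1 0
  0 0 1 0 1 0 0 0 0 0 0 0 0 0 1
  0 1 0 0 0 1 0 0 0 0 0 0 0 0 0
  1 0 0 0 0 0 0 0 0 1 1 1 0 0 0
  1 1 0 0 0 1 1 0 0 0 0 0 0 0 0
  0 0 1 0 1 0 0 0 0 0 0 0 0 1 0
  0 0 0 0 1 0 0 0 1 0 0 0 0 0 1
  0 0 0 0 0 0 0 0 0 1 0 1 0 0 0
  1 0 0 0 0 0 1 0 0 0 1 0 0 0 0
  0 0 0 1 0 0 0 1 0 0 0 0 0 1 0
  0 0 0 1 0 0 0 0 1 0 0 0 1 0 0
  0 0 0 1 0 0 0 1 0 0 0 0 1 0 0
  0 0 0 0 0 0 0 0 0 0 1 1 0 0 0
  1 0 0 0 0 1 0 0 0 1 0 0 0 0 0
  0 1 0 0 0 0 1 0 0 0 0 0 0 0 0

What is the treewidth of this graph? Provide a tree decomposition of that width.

Treewidth 3.
Bags: B1 = {1, 2, 5, 14}  B2 = {1, 4, 5, 14}  B3 = {4, 5, 6, 14}  B4 = {4, 5, 6, 13}  B5 = {0, 4, 6, 13}  B6 = {0, 6, 8, 13}  B7 = {0, 8, 9, 13}  B8 = {0, 3, 8, 9}  B9 = {3, 8, 9, 10}  B10 = {3, 7, 9, 10}  B11 = {3, 7, 10, 11}  B12 = {7, 10, 11, 12}
Tree: B1–B2, B2–B3, B3–B4, B4–B5, B5–B6, B6–B7, B7–B8, B8–B9, B9–B10, B10–B11, B11–B12

Every bag has size at most 4, so the width is 4 − 1 = 3 and tw(G) ≤ 3. For the lower bound: the 4 vertex sets {1,2,14}, {5}, {4}, {0,6,8,13} are disjoint, each induces a connected subgraph, and every pair is joined by at least one edge of G. Contracting each set to a single vertex therefore yields K_{4} as a minor, and since treewidth is minor-monotone, tw(G) ≥ tw(K_{4}) = 3. Combining the bounds, tw(G) = 3.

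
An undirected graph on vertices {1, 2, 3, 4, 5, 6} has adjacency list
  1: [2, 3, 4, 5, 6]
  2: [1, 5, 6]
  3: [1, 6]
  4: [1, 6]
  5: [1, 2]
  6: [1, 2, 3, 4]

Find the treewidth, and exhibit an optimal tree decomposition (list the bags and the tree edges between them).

Every bag has size at most 3, so the width is 3 − 1 = 2 and tw(G) ≤ 2. On the other hand G contains the 3-clique {1, 2, 5}. A clique must lie in a single bag of any decomposition, so no decomposition can have width below 2. Combining the bounds, tw(G) = 2.

Treewidth 2.
Bags: B1 = {1, 3, 6}  B2 = {1, 4, 6}  B3 = {1, 2, 6}  B4 = {1, 2, 5}
Tree: B1–B2, B2–B3, B3–B4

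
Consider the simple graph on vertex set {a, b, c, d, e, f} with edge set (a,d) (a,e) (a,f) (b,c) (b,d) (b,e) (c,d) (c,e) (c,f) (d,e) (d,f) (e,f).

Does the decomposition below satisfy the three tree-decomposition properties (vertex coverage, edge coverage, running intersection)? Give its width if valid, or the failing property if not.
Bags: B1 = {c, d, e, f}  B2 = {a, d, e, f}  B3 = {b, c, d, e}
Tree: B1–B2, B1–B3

Every vertex of G appears in some bag (union = {a, b, c, d, e, f}); every edge is covered by a bag; and for each vertex v the set of bags containing v is connected in the bag tree. The decomposition is therefore valid. The largest bag has 4 vertices, so the width is 3.

Yes; width 3.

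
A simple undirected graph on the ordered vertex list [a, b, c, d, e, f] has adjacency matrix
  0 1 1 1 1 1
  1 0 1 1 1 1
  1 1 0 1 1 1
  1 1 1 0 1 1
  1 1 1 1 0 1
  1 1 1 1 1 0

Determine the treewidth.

A width-5 tree decomposition is:
Bags: B1 = {a, b, c, d, e, f}
Tree: (single bag)
A single bag containing all 6 vertices is trivially a valid decomposition of width 5. Conversely, {a, b, c, d, e, f} is a clique of size 6, and the vertices of any clique must share a bag in every tree decomposition; so some bag has ≥ 6 vertices and tw(G) ≥ 5. The upper and lower bounds meet at 5, so that is the treewidth.

5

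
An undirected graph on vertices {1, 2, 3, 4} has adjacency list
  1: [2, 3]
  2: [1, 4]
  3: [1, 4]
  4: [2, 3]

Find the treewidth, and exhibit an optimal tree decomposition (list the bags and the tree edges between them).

Treewidth 2.
One optimal decomposition is:
Bags: B1 = {2, 3, 4}  B2 = {1, 2, 3}
Tree: B1–B2

The largest bag has 3 vertices, giving width 2; this decomposition certifies tw(G) ≤ 2. Since 2–4–3–1–2 is a cycle in G, G is not acyclic. Forests are exactly the graphs of treewidth ≤ 1, so tw(G) ≥ 2. The upper and lower bounds meet at 2, so that is the treewidth.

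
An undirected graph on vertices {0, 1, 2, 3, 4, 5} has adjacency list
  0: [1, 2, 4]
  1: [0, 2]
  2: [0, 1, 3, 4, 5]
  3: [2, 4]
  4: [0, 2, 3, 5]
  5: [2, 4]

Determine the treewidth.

2

A width-2 tree decomposition is:
Bags: B1 = {2, 3, 4}  B2 = {0, 2, 4}  B3 = {0, 1, 2}  B4 = {2, 4, 5}
Tree: B1–B2, B2–B3, B2–B4
The largest bag has 3 vertices, giving width 2; this decomposition certifies tw(G) ≤ 2. For the lower bound, the 3 vertices {0, 1, 2} are pairwise adjacent, and any tree decomposition puts a clique entirely inside one bag — forcing width ≥ 2. The upper and lower bounds meet at 2, so that is the treewidth.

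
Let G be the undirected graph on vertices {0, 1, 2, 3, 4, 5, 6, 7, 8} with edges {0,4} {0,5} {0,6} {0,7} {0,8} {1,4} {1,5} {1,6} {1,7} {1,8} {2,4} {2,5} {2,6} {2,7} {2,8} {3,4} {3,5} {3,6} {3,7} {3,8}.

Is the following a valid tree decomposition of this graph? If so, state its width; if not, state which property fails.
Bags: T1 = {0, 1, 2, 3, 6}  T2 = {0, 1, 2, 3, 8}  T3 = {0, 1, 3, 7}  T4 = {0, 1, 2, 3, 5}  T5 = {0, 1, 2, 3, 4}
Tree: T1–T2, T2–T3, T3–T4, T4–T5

A tree decomposition must satisfy three properties: every vertex lies in some bag; for every edge, both endpoints lie together in some bag; and for every vertex, the bags containing it form a connected subtree. Here edge (2,7) lies in no bag, so the decomposition is invalid.

No — edge (2,7) lies in no bag.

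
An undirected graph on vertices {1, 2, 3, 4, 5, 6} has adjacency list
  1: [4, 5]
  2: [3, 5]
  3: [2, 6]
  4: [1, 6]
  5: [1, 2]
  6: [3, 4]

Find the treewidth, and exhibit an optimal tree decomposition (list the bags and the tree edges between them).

Treewidth 2.
One optimal decomposition is:
Bags: B1 = {1, 4, 5}  B2 = {4, 5, 6}  B3 = {3, 5, 6}  B4 = {2, 3, 5}
Tree: B1–B2, B2–B3, B3–B4

The largest bag has 3 vertices, giving width 2; this decomposition certifies tw(G) ≤ 2. The edges 5–1–4–6–3–2–5 form a cycle, so G is not a tree and its treewidth is at least 2. Therefore the treewidth is 2.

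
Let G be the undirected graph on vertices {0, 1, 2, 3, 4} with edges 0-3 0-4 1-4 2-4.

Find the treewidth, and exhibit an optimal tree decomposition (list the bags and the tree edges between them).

The largest bag has 2 vertices, giving width 1; this decomposition certifies tw(G) ≤ 1. Since G has at least one edge (e.g. 4–2), it is not an edgeless graph, so tw(G) ≥ 1. Combining the bounds, tw(G) = 1.

Treewidth 1.
Bags: B1 = {2, 4}  B2 = {0, 4}  B3 = {0, 3}  B4 = {1, 4}
Tree: B1–B2, B2–B3, B2–B4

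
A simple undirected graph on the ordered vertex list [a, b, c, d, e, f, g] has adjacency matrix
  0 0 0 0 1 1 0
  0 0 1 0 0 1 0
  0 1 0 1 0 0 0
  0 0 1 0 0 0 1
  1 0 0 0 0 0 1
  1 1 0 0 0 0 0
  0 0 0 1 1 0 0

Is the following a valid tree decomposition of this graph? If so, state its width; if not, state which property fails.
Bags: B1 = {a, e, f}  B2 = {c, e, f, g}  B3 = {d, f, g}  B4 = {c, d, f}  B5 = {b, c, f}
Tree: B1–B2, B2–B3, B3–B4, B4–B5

No — bags containing vertex c are not connected in the tree.

A tree decomposition must satisfy three properties: every vertex lies in some bag; for every edge, both endpoints lie together in some bag; and for every vertex, the bags containing it form a connected subtree. Here bags containing vertex c are not connected in the tree, so the decomposition is invalid.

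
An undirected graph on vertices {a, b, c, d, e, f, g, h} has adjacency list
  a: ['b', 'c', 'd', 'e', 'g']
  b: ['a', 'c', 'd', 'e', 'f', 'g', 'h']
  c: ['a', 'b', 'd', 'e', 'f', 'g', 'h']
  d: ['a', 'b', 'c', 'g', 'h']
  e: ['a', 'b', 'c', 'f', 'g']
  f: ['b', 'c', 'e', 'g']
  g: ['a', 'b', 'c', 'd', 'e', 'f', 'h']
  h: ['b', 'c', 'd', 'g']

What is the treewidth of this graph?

A width-4 tree decomposition is:
Bags: B1 = {b, c, d, g, h}  B2 = {a, b, c, d, g}  B3 = {a, b, c, e, g}  B4 = {b, c, e, f, g}
Tree: B1–B2, B2–B3, B3–B4
The largest bag has 5 vertices, giving width 4; this decomposition certifies tw(G) ≤ 4. For the lower bound, the 5 vertices {b, c, d, g, h} are pairwise adjacent, and any tree decomposition puts a clique entirely inside one bag — forcing width ≥ 4. Combining the bounds, tw(G) = 4.

4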